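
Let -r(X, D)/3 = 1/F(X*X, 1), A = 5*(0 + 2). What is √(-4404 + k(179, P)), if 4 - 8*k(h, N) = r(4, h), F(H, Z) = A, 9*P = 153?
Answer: I*√1761385/20 ≈ 66.359*I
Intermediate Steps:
P = 17 (P = (⅑)*153 = 17)
A = 10 (A = 5*2 = 10)
F(H, Z) = 10
r(X, D) = -3/10
k(h, N) = 43/80 (k(h, N) = ½ - ⅛*(-3/10) = ½ + 3/80 = 43/80)
√(-4404 + k(179, P)) = √(-4404 + 43/80) = √(-352277/80) = I*√1761385/20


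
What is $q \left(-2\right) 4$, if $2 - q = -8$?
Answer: $-80$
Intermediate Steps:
$q = 10$ ($q = 2 - -8 = 2 + 8 = 10$)
$q \left(-2\right) 4 = 10 \left(-2\right) 4 = \left(-20\right) 4 = -80$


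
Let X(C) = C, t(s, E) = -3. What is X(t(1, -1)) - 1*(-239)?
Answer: 236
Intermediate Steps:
X(t(1, -1)) - 1*(-239) = -3 - 1*(-239) = -3 + 239 = 236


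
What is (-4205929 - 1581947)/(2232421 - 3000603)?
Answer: 2893938/384091 ≈ 7.5345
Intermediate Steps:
(-4205929 - 1581947)/(2232421 - 3000603) = -5787876/(-768182) = -5787876*(-1/768182) = 2893938/384091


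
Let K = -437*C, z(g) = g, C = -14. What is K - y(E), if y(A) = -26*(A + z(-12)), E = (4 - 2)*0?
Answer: 5806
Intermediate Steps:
E = 0 (E = 2*0 = 0)
y(A) = 312 - 26*A (y(A) = -26*(A - 12) = -26*(-12 + A) = 312 - 26*A)
K = 6118 (K = -437*(-14) = -1*(-6118) = 6118)
K - y(E) = 6118 - (312 - 26*0) = 6118 - (312 + 0) = 6118 - 1*312 = 6118 - 312 = 5806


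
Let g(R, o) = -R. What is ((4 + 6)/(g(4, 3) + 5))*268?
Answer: 2680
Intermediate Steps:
((4 + 6)/(g(4, 3) + 5))*268 = ((4 + 6)/(-1*4 + 5))*268 = (10/(-4 + 5))*268 = (10/1)*268 = (10*1)*268 = 10*268 = 2680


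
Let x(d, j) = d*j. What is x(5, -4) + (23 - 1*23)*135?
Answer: -20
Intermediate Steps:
x(5, -4) + (23 - 1*23)*135 = 5*(-4) + (23 - 1*23)*135 = -20 + (23 - 23)*135 = -20 + 0*135 = -20 + 0 = -20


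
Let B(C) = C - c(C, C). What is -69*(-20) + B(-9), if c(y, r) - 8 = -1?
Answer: 1364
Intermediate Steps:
c(y, r) = 7 (c(y, r) = 8 - 1 = 7)
B(C) = -7 + C (B(C) = C - 1*7 = C - 7 = -7 + C)
-69*(-20) + B(-9) = -69*(-20) + (-7 - 9) = 1380 - 16 = 1364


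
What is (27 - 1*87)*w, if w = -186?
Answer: 11160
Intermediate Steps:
(27 - 1*87)*w = (27 - 1*87)*(-186) = (27 - 87)*(-186) = -60*(-186) = 11160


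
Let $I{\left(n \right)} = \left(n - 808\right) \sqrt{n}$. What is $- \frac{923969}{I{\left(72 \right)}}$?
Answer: $\frac{923969 \sqrt{2}}{8832} \approx 147.95$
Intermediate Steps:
$I{\left(n \right)} = \sqrt{n} \left(-808 + n\right)$ ($I{\left(n \right)} = \left(-808 + n\right) \sqrt{n} = \sqrt{n} \left(-808 + n\right)$)
$- \frac{923969}{I{\left(72 \right)}} = - \frac{923969}{\sqrt{72} \left(-808 + 72\right)} = - \frac{923969}{6 \sqrt{2} \left(-736\right)} = - \frac{923969}{\left(-4416\right) \sqrt{2}} = - 923969 \left(- \frac{\sqrt{2}}{8832}\right) = \frac{923969 \sqrt{2}}{8832}$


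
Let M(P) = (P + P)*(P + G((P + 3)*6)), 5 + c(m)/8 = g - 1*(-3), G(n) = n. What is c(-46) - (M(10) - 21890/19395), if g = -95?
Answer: -9832766/3879 ≈ -2534.9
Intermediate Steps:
c(m) = -776 (c(m) = -40 + 8*(-95 - 1*(-3)) = -40 + 8*(-95 + 3) = -40 + 8*(-92) = -40 - 736 = -776)
M(P) = 2*P*(18 + 7*P) (M(P) = (P + P)*(P + (P + 3)*6) = (2*P)*(P + (3 + P)*6) = (2*P)*(P + (18 + 6*P)) = (2*P)*(18 + 7*P) = 2*P*(18 + 7*P))
c(-46) - (M(10) - 21890/19395) = -776 - (2*10*(18 + 7*10) - 21890/19395) = -776 - (2*10*(18 + 70) - 21890/19395) = -776 - (2*10*88 - 1*4378/3879) = -776 - (1760 - 4378/3879) = -776 - 1*6822662/3879 = -776 - 6822662/3879 = -9832766/3879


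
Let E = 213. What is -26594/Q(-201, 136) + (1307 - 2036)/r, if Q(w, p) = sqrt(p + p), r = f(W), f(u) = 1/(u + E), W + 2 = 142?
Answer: -257337 - 13297*sqrt(17)/34 ≈ -2.5895e+5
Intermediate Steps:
W = 140 (W = -2 + 142 = 140)
f(u) = 1/(213 + u) (f(u) = 1/(u + 213) = 1/(213 + u))
r = 1/353 (r = 1/(213 + 140) = 1/353 ≈ 0.0028329)
Q(w, p) = sqrt(2)*sqrt(p) (Q(w, p) = sqrt(2*p) = sqrt(2)*sqrt(p))
-26594/Q(-201, 136) + (1307 - 2036)/r = -26594*sqrt(17)/68 + (1307 - 2036)/(1/353) = -26594*sqrt(17)/68 - 729*353 = -26594*sqrt(17)/68 - 257337 = -13297*sqrt(17)/34 - 257337 = -257337 - 13297*sqrt(17)/34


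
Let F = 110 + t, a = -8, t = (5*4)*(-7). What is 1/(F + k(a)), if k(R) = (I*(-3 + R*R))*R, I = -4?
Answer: 1/1922 ≈ 0.00052029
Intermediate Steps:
t = -140 (t = 20*(-7) = -140)
k(R) = R*(12 - 4*R²) (k(R) = (-4*(-3 + R*R))*R = (-4*(-3 + R²))*R = (12 - 4*R²)*R = R*(12 - 4*R²))
F = -30 (F = 110 - 140 = -30)
1/(F + k(a)) = 1/(-30 + 4*(-8)*(3 - 1*(-8)²)) = 1/(-30 + 4*(-8)*(3 - 1*64)) = 1/(-30 + 4*(-8)*(3 - 64)) = 1/(-30 + 4*(-8)*(-61)) = 1/(-30 + 1952) = 1/1922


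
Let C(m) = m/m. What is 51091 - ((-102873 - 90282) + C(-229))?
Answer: 244245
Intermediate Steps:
C(m) = 1
51091 - ((-102873 - 90282) + C(-229)) = 51091 - ((-102873 - 90282) + 1) = 51091 - (-193155 + 1) = 51091 - 1*(-193154) = 51091 + 193154 = 244245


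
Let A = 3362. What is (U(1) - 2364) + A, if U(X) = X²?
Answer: 999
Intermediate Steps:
(U(1) - 2364) + A = (1² - 2364) + 3362 = (1 - 2364) + 3362 = -2363 + 3362 = 999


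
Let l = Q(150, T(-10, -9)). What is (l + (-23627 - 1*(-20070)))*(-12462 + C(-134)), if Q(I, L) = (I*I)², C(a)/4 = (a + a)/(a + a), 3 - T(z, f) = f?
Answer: -6306818186894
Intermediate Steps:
T(z, f) = 3 - f
C(a) = 4 (C(a) = 4*((a + a)/(a + a)) = 4*((2*a)/((2*a))) = 4*((2*a)*(1/(2*a))) = 4*1 = 4)
Q(I, L) = I⁴ (Q(I, L) = (I²)² = I⁴)
l = 506250000 (l = 150⁴ = 506250000)
(l + (-23627 - 1*(-20070)))*(-12462 + C(-134)) = (506250000 + (-23627 - 1*(-20070)))*(-12462 + 4) = (506250000 + (-23627 + 20070))*(-12458) = (506250000 - 3557)*(-12458) = 506246443*(-12458) = -6306818186894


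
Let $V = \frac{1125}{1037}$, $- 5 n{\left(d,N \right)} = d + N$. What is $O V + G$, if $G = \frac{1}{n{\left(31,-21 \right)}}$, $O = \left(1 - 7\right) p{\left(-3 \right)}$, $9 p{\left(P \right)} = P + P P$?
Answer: $- \frac{10037}{2074} \approx -4.8394$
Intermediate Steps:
$n{\left(d,N \right)} = - \frac{N}{5} - \frac{d}{5}$ ($n{\left(d,N \right)} = - \frac{d + N}{5} = - \frac{N + d}{5} = - \frac{N}{5} - \frac{d}{5}$)
$V = \frac{1125}{1037}$ ($V = 1125 \cdot \frac{1}{1037} = \frac{1125}{1037} \approx 1.0849$)
$p{\left(P \right)} = \frac{P}{9} + \frac{P^{2}}{9}$ ($p{\left(P \right)} = \frac{P + P P}{9} = \frac{P + P^{2}}{9} = \frac{P}{9} + \frac{P^{2}}{9}$)
$O = -4$ ($O = \left(1 - 7\right) \frac{1}{9} \left(-3\right) \left(1 - 3\right) = - 6 \cdot \frac{1}{9} \left(-3\right) \left(-2\right) = \left(-6\right) \frac{2}{3} = -4$)
$G = - \frac{1}{2}$ ($G = \frac{1}{\left(- \frac{1}{5}\right) \left(-21\right) - \frac{31}{5}} = \frac{1}{\frac{21}{5} - \frac{31}{5}} = \frac{1}{-2} = - \frac{1}{2} \approx -0.5$)
$O V + G = \left(-4\right) \frac{1125}{1037} - \frac{1}{2} = - \frac{4500}{1037} - \frac{1}{2} = - \frac{10037}{2074}$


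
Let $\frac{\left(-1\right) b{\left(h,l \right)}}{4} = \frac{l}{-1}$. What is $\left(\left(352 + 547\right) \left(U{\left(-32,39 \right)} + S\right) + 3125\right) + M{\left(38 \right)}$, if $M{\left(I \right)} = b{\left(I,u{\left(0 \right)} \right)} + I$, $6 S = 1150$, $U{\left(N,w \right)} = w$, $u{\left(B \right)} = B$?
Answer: $\frac{631597}{3} \approx 2.1053 \cdot 10^{5}$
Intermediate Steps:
$b{\left(h,l \right)} = 4 l$ ($b{\left(h,l \right)} = - 4 \frac{l}{-1} = - 4 l \left(-1\right) = - 4 \left(- l\right) = 4 l$)
$S = \frac{575}{3}$ ($S = \frac{1}{6} \cdot 1150 = \frac{575}{3} \approx 191.67$)
$M{\left(I \right)} = I$ ($M{\left(I \right)} = 4 \cdot 0 + I = 0 + I = I$)
$\left(\left(352 + 547\right) \left(U{\left(-32,39 \right)} + S\right) + 3125\right) + M{\left(38 \right)} = \left(\left(352 + 547\right) \left(39 + \frac{575}{3}\right) + 3125\right) + 38 = \left(899 \cdot \frac{692}{3} + 3125\right) + 38 = \left(\frac{622108}{3} + 3125\right) + 38 = \frac{631483}{3} + 38 = \frac{631597}{3}$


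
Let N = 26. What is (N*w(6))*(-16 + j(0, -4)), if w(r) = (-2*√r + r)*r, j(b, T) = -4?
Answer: -18720 + 6240*√6 ≈ -3435.2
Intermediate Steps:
w(r) = r*(r - 2*√r) (w(r) = (r - 2*√r)*r = r*(r - 2*√r))
(N*w(6))*(-16 + j(0, -4)) = (26*(6² - 12*√6))*(-16 - 4) = (26*(36 - 12*√6))*(-20) = (936 - 312*√6)*(-20) = -18720 + 6240*√6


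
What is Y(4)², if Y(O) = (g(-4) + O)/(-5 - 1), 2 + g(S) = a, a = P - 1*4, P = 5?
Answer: ¼ ≈ 0.25000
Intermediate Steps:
a = 1 (a = 5 - 1*4 = 5 - 4 = 1)
g(S) = -1 (g(S) = -2 + 1 = -1)
Y(O) = ⅙ - O/6 (Y(O) = (-1 + O)/(-5 - 1) = (-1 + O)/(-6) = (-1 + O)*(-⅙) = ⅙ - O/6)
Y(4)² = (⅙ - ⅙*4)² = (⅙ - ⅔)² = (-½)² = ¼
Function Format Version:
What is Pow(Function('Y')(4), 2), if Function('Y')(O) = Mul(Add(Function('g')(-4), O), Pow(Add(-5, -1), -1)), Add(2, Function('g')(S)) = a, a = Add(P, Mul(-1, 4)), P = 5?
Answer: Rational(1, 4) ≈ 0.25000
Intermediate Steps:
a = 1 (a = Add(5, Mul(-1, 4)) = Add(5, -4) = 1)
Function('g')(S) = -1 (Function('g')(S) = Add(-2, 1) = -1)
Function('Y')(O) = Add(Rational(1, 6), Mul(Rational(-1, 6), O)) (Function('Y')(O) = Mul(Add(-1, O), Pow(Add(-5, -1), -1)) = Mul(Add(-1, O), Pow(-6, -1)) = Mul(Add(-1, O), Rational(-1, 6)) = Add(Rational(1, 6), Mul(Rational(-1, 6), O)))
Pow(Function('Y')(4), 2) = Pow(Add(Rational(1, 6), Mul(Rational(-1, 6), 4)), 2) = Pow(Add(Rational(1, 6), Rational(-2, 3)), 2) = Pow(Rational(-1, 2), 2) = Rational(1, 4)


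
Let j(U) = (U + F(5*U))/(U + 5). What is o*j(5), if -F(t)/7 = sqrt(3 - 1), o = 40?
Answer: 20 - 28*sqrt(2) ≈ -19.598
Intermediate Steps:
F(t) = -7*sqrt(2) (F(t) = -7*sqrt(3 - 1) = -7*sqrt(2))
j(U) = (U - 7*sqrt(2))/(5 + U) (j(U) = (U - 7*sqrt(2))/(U + 5) = (U - 7*sqrt(2))/(5 + U))
o*j(5) = 40*((5 - 7*sqrt(2))/(5 + 5)) = 40*((5 - 7*sqrt(2))/10) = 40*(1/2 - 7*sqrt(2)/10) = 20 - 28*sqrt(2)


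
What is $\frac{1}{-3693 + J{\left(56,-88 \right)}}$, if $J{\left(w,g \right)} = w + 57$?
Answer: $- \frac{1}{3580} \approx -0.00027933$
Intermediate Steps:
$J{\left(w,g \right)} = 57 + w$
$\frac{1}{-3693 + J{\left(56,-88 \right)}} = \frac{1}{-3693 + \left(57 + 56\right)} = \frac{1}{-3693 + 113} = \frac{1}{-3580} = - \frac{1}{3580}$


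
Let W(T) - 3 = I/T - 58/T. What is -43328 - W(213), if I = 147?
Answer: -9229592/213 ≈ -43331.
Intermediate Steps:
W(T) = 3 + 89/T (W(T) = 3 + (147/T - 58/T) = 3 + 89/T)
-43328 - W(213) = -43328 - (3 + 89/213) = -43328 - 1*728/213 = -43328 - 728/213 = -9229592/213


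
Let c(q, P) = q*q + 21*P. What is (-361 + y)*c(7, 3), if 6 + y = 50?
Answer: -35504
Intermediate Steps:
y = 44 (y = -6 + 50 = 44)
c(q, P) = q² + 21*P
(-361 + y)*c(7, 3) = (-361 + 44)*(7² + 21*3) = -317*(49 + 63) = -317*112 = -35504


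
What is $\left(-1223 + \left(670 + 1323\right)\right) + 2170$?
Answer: $2940$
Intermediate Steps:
$\left(-1223 + \left(670 + 1323\right)\right) + 2170 = \left(-1223 + 1993\right) + 2170 = 770 + 2170 = 2940$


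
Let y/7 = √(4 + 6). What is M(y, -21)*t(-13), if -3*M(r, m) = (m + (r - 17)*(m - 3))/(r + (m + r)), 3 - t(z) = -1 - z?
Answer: -6597/217 + 810*√10/217 ≈ -18.597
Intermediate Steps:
y = 7*√10 (y = 7*√(4 + 6) = 7*√10 ≈ 22.136)
t(z) = 4 + z (t(z) = 3 - (-1 - z) = 3 + (1 + z) = 4 + z)
M(r, m) = -(m + (-17 + r)*(-3 + m))/(3*(m + 2*r)) (M(r, m) = -(m + (r - 17)*(m - 3))/(3*(r + (m + r))) = -(m + (-17 + r)*(-3 + m))/(3*(m + 2*r)))
M(y, -21)*t(-13) = ((-51 + 3*(7*√10) + 16*(-21) - 1*(-21)*7*√10)/(3*(-21 + 2*(7*√10))))*(4 - 13) = ((-51 + 21*√10 - 336 + 147*√10)/(3*(-21 + 14*√10)))*(-9) = ((-387 + 168*√10)/(3*(-21 + 14*√10)))*(-9) = -3*(-387 + 168*√10)/(-21 + 14*√10)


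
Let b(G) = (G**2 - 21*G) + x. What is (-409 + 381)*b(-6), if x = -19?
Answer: -4004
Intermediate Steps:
b(G) = -19 + G**2 - 21*G (b(G) = (G**2 - 21*G) - 19 = -19 + G**2 - 21*G)
(-409 + 381)*b(-6) = (-409 + 381)*(-19 + (-6)**2 - 21*(-6)) = -28*(-19 + 36 + 126) = -28*143 = -4004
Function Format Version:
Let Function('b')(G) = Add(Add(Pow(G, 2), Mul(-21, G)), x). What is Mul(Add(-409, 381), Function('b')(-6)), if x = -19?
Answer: -4004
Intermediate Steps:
Function('b')(G) = Add(-19, Pow(G, 2), Mul(-21, G)) (Function('b')(G) = Add(Add(Pow(G, 2), Mul(-21, G)), -19) = Add(-19, Pow(G, 2), Mul(-21, G)))
Mul(Add(-409, 381), Function('b')(-6)) = Mul(Add(-409, 381), Add(-19, Pow(-6, 2), Mul(-21, -6))) = Mul(-28, Add(-19, 36, 126)) = Mul(-28, 143) = -4004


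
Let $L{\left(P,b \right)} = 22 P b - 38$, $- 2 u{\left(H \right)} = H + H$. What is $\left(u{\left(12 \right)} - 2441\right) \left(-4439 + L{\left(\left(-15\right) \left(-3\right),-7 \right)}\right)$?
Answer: $27981371$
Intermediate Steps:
$u{\left(H \right)} = - H$ ($u{\left(H \right)} = - \frac{H + H}{2} = - \frac{2 H}{2} = - H$)
$L{\left(P,b \right)} = -38 + 22 P b$ ($L{\left(P,b \right)} = 22 P b - 38 = -38 + 22 P b$)
$\left(u{\left(12 \right)} - 2441\right) \left(-4439 + L{\left(\left(-15\right) \left(-3\right),-7 \right)}\right) = \left(\left(-1\right) 12 - 2441\right) \left(-4439 + \left(-38 + 22 \left(\left(-15\right) \left(-3\right)\right) \left(-7\right)\right)\right) = \left(-12 - 2441\right) \left(-4439 + \left(-38 + 22 \cdot 45 \left(-7\right)\right)\right) = - 2453 \left(-4439 - 6968\right) = \left(-2453\right) \left(-11407\right) = 27981371$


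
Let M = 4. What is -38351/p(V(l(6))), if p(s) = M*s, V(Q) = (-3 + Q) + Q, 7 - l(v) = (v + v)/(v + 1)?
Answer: -268457/212 ≈ -1266.3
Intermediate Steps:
l(v) = 7 - 2*v/(1 + v) (l(v) = 7 - (v + v)/(v + 1) = 7 - 2*v/(1 + v))
V(Q) = -3 + 2*Q
p(s) = 4*s
-38351/p(V(l(6))) = -38351*1/(4*(-3 + 2*((7 + 5*6)/(1 + 6)))) = -38351*1/(4*(-3 + 2*((7 + 30)/7))) = -38351*1/(4*(-3 + 2*((⅐)*37))) = -38351*1/(4*(-3 + 2*(37/7))) = -38351*1/(4*(-3 + 74/7)) = -38351/(4*(53/7)) = -38351/212/7 = -38351*7/212 = -268457/212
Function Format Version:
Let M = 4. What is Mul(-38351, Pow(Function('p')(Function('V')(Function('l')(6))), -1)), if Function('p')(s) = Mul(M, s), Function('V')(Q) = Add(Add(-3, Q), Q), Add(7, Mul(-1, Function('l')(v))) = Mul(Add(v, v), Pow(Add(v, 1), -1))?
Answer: Rational(-268457, 212) ≈ -1266.3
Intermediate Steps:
Function('l')(v) = Add(7, Mul(-2, v, Pow(Add(1, v), -1))) (Function('l')(v) = Add(7, Mul(-1, Mul(Add(v, v), Pow(Add(v, 1), -1)))) = Add(7, Mul(-1, Mul(Mul(2, v), Pow(Add(1, v), -1)))) = Add(7, Mul(-1, Mul(2, v, Pow(Add(1, v), -1)))) = Add(7, Mul(-2, v, Pow(Add(1, v), -1))))
Function('V')(Q) = Add(-3, Mul(2, Q))
Function('p')(s) = Mul(4, s)
Mul(-38351, Pow(Function('p')(Function('V')(Function('l')(6))), -1)) = Mul(-38351, Pow(Mul(4, Add(-3, Mul(2, Mul(Pow(Add(1, 6), -1), Add(7, Mul(5, 6)))))), -1)) = Mul(-38351, Pow(Mul(4, Add(-3, Mul(2, Mul(Pow(7, -1), Add(7, 30))))), -1)) = Mul(-38351, Pow(Mul(4, Add(-3, Mul(2, Mul(Rational(1, 7), 37)))), -1)) = Mul(-38351, Pow(Mul(4, Add(-3, Mul(2, Rational(37, 7)))), -1)) = Mul(-38351, Pow(Mul(4, Add(-3, Rational(74, 7))), -1)) = Mul(-38351, Pow(Mul(4, Rational(53, 7)), -1)) = Mul(-38351, Pow(Rational(212, 7), -1)) = Mul(-38351, Rational(7, 212)) = Rational(-268457, 212)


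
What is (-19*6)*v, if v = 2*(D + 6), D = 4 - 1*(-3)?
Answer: -2964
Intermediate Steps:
D = 7 (D = 4 + 3 = 7)
v = 26 (v = 2*(7 + 6) = 2*13 = 26)
(-19*6)*v = -19*6*26 = -114*26 = -2964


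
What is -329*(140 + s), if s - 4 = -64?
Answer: -26320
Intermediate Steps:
s = -60 (s = 4 - 64 = -60)
-329*(140 + s) = -329*(140 - 60) = -329*80 = -26320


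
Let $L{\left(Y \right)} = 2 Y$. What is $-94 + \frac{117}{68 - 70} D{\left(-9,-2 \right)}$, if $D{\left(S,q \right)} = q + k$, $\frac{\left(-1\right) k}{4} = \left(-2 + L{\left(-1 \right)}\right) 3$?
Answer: $-2785$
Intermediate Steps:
$k = 48$ ($k = - 4 \left(-2 + 2 \left(-1\right)\right) 3 = - 4 \left(-2 - 2\right) 3 = - 4 \left(\left(-4\right) 3\right) = \left(-4\right) \left(-12\right) = 48$)
$D{\left(S,q \right)} = 48 + q$ ($D{\left(S,q \right)} = q + 48 = 48 + q$)
$-94 + \frac{117}{68 - 70} D{\left(-9,-2 \right)} = -94 + \frac{117}{68 - 70} \left(48 - 2\right) = -94 + \frac{117}{68 - 70} \cdot 46 = -94 + \frac{117}{-2} \cdot 46 = -94 + 117 \left(- \frac{1}{2}\right) 46 = -94 - 2691 = -2785$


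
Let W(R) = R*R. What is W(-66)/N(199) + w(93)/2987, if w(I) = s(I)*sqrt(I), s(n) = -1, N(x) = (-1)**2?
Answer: 4356 - sqrt(93)/2987 ≈ 4356.0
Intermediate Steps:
N(x) = 1
W(R) = R**2
w(I) = -sqrt(I)
W(-66)/N(199) + w(93)/2987 = (-66)**2/1 - sqrt(93)/2987 = 4356*1 - sqrt(93)*(1/2987) = 4356 - sqrt(93)/2987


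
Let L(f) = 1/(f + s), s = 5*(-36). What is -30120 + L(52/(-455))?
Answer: -189876515/6304 ≈ -30120.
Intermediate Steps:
s = -180
L(f) = 1/(-180 + f) (L(f) = 1/(f - 180) = 1/(-180 + f))
-30120 + L(52/(-455)) = -30120 + 1/(-180 + 52/(-455)) = -30120 + 1/(-180 + 52*(-1/455)) = -30120 + 1/(-180 - 4/35) = -30120 + 1/(-6304/35) = -30120 - 35/6304 = -189876515/6304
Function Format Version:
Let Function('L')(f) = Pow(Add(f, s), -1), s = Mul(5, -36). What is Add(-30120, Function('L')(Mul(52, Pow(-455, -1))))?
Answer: Rational(-189876515, 6304) ≈ -30120.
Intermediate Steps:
s = -180
Function('L')(f) = Pow(Add(-180, f), -1) (Function('L')(f) = Pow(Add(f, -180), -1) = Pow(Add(-180, f), -1))
Add(-30120, Function('L')(Mul(52, Pow(-455, -1)))) = Add(-30120, Pow(Add(-180, Mul(52, Pow(-455, -1))), -1)) = Add(-30120, Pow(Add(-180, Mul(52, Rational(-1, 455))), -1)) = Add(-30120, Pow(Add(-180, Rational(-4, 35)), -1)) = Add(-30120, Pow(Rational(-6304, 35), -1)) = Add(-30120, Rational(-35, 6304)) = Rational(-189876515, 6304)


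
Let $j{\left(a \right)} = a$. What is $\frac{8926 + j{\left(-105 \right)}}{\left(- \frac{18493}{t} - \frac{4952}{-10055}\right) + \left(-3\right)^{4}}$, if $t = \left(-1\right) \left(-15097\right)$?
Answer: $\frac{1339030755035}{12184640364} \approx 109.9$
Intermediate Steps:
$t = 15097$
$\frac{8926 + j{\left(-105 \right)}}{\left(- \frac{18493}{t} - \frac{4952}{-10055}\right) + \left(-3\right)^{4}} = \frac{8926 - 105}{\left(- \frac{18493}{15097} - \frac{4952}{-10055}\right) + \left(-3\right)^{4}} = \frac{8821}{\left(\left(-18493\right) \frac{1}{15097} - - \frac{4952}{10055}\right) + 81} = \frac{8821}{\left(- \frac{18493}{15097} + \frac{4952}{10055}\right) + 81} = \frac{8821}{- \frac{111186771}{151800335} + 81} = \frac{8821}{\frac{12184640364}{151800335}} = 8821 \cdot \frac{151800335}{12184640364} = \frac{1339030755035}{12184640364}$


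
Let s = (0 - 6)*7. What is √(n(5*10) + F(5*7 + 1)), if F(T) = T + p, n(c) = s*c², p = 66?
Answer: I*√104898 ≈ 323.88*I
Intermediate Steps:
s = -42 (s = -6*7 = -42)
n(c) = -42*c²
F(T) = 66 + T (F(T) = T + 66 = 66 + T)
√(n(5*10) + F(5*7 + 1)) = √(-42*(5*10)² + (66 + (5*7 + 1))) = √(-42*50² + (66 + (35 + 1))) = √(-42*2500 + (66 + 36)) = √(-105000 + 102) = √(-104898) = I*√104898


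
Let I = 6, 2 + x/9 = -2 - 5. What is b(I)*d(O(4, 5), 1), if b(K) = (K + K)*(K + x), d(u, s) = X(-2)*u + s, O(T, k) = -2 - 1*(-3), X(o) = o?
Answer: 900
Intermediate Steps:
x = -81 (x = -18 + 9*(-2 - 5) = -18 + 9*(-7) = -18 - 63 = -81)
O(T, k) = 1 (O(T, k) = -2 + 3 = 1)
d(u, s) = s - 2*u (d(u, s) = -2*u + s = s - 2*u)
b(K) = 2*K*(-81 + K) (b(K) = (K + K)*(K - 81) = (2*K)*(-81 + K) = 2*K*(-81 + K))
b(I)*d(O(4, 5), 1) = (2*6*(-81 + 6))*(1 - 2*1) = (2*6*(-75))*(1 - 2) = -900*(-1) = 900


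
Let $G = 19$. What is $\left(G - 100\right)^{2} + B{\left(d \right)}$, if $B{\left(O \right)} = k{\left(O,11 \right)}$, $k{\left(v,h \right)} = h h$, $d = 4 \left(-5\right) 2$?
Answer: $6682$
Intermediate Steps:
$d = -40$ ($d = \left(-20\right) 2 = -40$)
$k{\left(v,h \right)} = h^{2}$
$B{\left(O \right)} = 121$ ($B{\left(O \right)} = 11^{2} = 121$)
$\left(G - 100\right)^{2} + B{\left(d \right)} = \left(19 - 100\right)^{2} + 121 = \left(-81\right)^{2} + 121 = 6561 + 121 = 6682$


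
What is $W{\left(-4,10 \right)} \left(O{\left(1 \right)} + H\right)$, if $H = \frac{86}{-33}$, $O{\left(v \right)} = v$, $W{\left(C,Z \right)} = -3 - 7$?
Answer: $\frac{530}{33} \approx 16.061$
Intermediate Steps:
$W{\left(C,Z \right)} = -10$ ($W{\left(C,Z \right)} = -3 - 7 = -10$)
$H = - \frac{86}{33}$ ($H = 86 \left(- \frac{1}{33}\right) = - \frac{86}{33} \approx -2.6061$)
$W{\left(-4,10 \right)} \left(O{\left(1 \right)} + H\right) = - 10 \left(1 - \frac{86}{33}\right) = \left(-10\right) \left(- \frac{53}{33}\right) = \frac{530}{33}$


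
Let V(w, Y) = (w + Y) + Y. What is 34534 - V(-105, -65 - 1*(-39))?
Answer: 34691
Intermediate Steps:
V(w, Y) = w + 2*Y (V(w, Y) = (Y + w) + Y = w + 2*Y)
34534 - V(-105, -65 - 1*(-39)) = 34534 - (-105 + 2*(-65 - 1*(-39))) = 34534 - (-105 + 2*(-65 + 39)) = 34534 - (-105 + 2*(-26)) = 34534 - (-105 - 52) = 34534 - 1*(-157) = 34534 + 157 = 34691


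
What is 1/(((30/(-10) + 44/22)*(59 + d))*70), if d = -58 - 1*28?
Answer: 1/1890 ≈ 0.00052910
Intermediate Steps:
d = -86 (d = -58 - 28 = -86)
1/(((30/(-10) + 44/22)*(59 + d))*70) = 1/(((30/(-10) + 44/22)*(59 - 86))*70) = 1/(((30*(-⅒) + 44*(1/22))*(-27))*70) = 1/(((-3 + 2)*(-27))*70) = 1/(-1*(-27)*70) = 1/(27*70) = 1/1890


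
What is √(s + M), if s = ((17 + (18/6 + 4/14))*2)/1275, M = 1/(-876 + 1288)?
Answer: √4630682343/367710 ≈ 0.18506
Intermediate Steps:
M = 1/412 ≈ 0.0024272
s = 284/8925 (s = ((17 + (18*(⅙) + 4*(1/14)))*2)*(1/1275) = ((17 + (3 + 2/7))*2)*(1/1275) = ((17 + 23/7)*2)*(1/1275) = ((142/7)*2)*(1/1275) = (284/7)*(1/1275) = 284/8925 ≈ 0.031821)
√(s + M) = √(284/8925 + 1/412) = √(125933/3677100) = √4630682343/367710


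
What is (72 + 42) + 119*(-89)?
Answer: -10477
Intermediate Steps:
(72 + 42) + 119*(-89) = 114 - 10591 = -10477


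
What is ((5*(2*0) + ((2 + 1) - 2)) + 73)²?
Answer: 5476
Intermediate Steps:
((5*(2*0) + ((2 + 1) - 2)) + 73)² = ((5*0 + (3 - 2)) + 73)² = ((0 + 1) + 73)² = (1 + 73)² = 74² = 5476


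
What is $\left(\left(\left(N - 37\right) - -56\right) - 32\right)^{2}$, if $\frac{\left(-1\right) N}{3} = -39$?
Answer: $10816$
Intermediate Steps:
$N = 117$ ($N = \left(-3\right) \left(-39\right) = 117$)
$\left(\left(\left(N - 37\right) - -56\right) - 32\right)^{2} = \left(\left(\left(117 - 37\right) - -56\right) - 32\right)^{2} = \left(\left(80 + 56\right) - 32\right)^{2} = \left(136 - 32\right)^{2} = 104^{2} = 10816$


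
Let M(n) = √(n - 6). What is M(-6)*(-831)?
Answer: -1662*I*√3 ≈ -2878.7*I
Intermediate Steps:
M(n) = √(-6 + n)
M(-6)*(-831) = √(-6 - 6)*(-831) = √(-12)*(-831) = (2*I*√3)*(-831) = -1662*I*√3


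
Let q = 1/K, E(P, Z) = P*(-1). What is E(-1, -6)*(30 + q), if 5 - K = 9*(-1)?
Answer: 421/14 ≈ 30.071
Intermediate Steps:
E(P, Z) = -P
K = 14 (K = 5 - 9*(-1) = 5 - 1*(-9) = 5 + 9 = 14)
q = 1/14 ≈ 0.071429
E(-1, -6)*(30 + q) = (-1*(-1))*(30 + 1/14) = 1*(421/14) = 421/14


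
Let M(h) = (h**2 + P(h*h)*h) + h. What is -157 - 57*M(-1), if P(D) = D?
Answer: -100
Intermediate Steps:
M(h) = h + h**2 + h**3 (M(h) = (h**2 + (h*h)*h) + h = (h**2 + h**2*h) + h = (h**2 + h**3) + h = h + h**2 + h**3)
-157 - 57*M(-1) = -157 - (-57)*(1 - 1 + (-1)**2) = -157 - (-57)*(1 - 1 + 1) = -157 - (-57) = -157 - 57*(-1) = -157 + 57 = -100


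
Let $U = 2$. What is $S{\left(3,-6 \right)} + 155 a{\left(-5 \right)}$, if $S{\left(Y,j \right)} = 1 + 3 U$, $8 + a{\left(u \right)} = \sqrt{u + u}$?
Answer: $-1233 + 155 i \sqrt{10} \approx -1233.0 + 490.15 i$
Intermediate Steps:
$a{\left(u \right)} = -8 + \sqrt{2} \sqrt{u}$ ($a{\left(u \right)} = -8 + \sqrt{u + u} = -8 + \sqrt{2 u} = -8 + \sqrt{2} \sqrt{u}$)
$S{\left(Y,j \right)} = 7$ ($S{\left(Y,j \right)} = 1 + 3 \cdot 2 = 1 + 6 = 7$)
$S{\left(3,-6 \right)} + 155 a{\left(-5 \right)} = 7 + 155 \left(-8 + \sqrt{2} \sqrt{-5}\right) = 7 + 155 \left(-8 + \sqrt{2} i \sqrt{5}\right) = 7 + 155 \left(-8 + i \sqrt{10}\right) = 7 - \left(1240 - 155 i \sqrt{10}\right) = -1233 + 155 i \sqrt{10}$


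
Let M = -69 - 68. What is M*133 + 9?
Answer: -18212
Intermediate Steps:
M = -137
M*133 + 9 = -137*133 + 9 = -18221 + 9 = -18212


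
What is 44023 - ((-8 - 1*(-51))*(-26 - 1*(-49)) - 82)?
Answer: 43116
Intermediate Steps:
44023 - ((-8 - 1*(-51))*(-26 - 1*(-49)) - 82) = 44023 - ((-8 + 51)*(-26 + 49) - 82) = 44023 - (43*23 - 82) = 44023 - (989 - 82) = 44023 - 1*907 = 44023 - 907 = 43116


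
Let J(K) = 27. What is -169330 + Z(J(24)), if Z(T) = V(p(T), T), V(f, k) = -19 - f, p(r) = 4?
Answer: -169353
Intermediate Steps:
Z(T) = -23 (Z(T) = -19 - 1*4 = -19 - 4 = -23)
-169330 + Z(J(24)) = -169330 - 23 = -169353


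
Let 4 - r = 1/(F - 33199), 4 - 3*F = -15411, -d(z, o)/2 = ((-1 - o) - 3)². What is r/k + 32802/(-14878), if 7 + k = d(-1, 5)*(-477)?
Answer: -106677645290285/48386905528766 ≈ -2.2047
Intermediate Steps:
d(z, o) = -2*(-4 - o)² (d(z, o) = -2*((-1 - o) - 3)² = -2*(-4 - o)²)
F = 15415/3 (F = 4/3 - ⅓*(-15411) = 4/3 + 5137 = 15415/3 ≈ 5138.3)
k = 77267 (k = -7 - 2*(4 + 5)²*(-477) = -7 - 2*9²*(-477) = -7 - 2*81*(-477) = -7 - 162*(-477) = -7 + 77274 = 77267)
r = 336731/84182 (r = 4 - 1/(15415/3 - 33199) = 4 - 1/(-84182/3) = 4 - 1*(-3/84182) = 4 + 3/84182 = 336731/84182 ≈ 4.0000)
r/k + 32802/(-14878) = (336731/84182)/77267 + 32802/(-14878) = (336731/84182)*(1/77267) + 32802*(-1/14878) = 336731/6504490594 - 16401/7439 = -106677645290285/48386905528766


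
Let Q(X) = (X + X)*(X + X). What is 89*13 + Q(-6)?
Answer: 1301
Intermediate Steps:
Q(X) = 4*X² (Q(X) = (2*X)*(2*X) = 4*X²)
89*13 + Q(-6) = 89*13 + 4*(-6)² = 1157 + 4*36 = 1157 + 144 = 1301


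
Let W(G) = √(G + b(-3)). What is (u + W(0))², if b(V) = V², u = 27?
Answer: 900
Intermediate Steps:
W(G) = √(9 + G) (W(G) = √(G + (-3)²) = √(G + 9) = √(9 + G))
(u + W(0))² = (27 + √(9 + 0))² = (27 + √9)² = (27 + 3)² = 30² = 900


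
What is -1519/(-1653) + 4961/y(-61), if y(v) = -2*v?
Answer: 8385851/201666 ≈ 41.583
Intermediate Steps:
-1519/(-1653) + 4961/y(-61) = -1519/(-1653) + 4961/((-2*(-61))) = -1519*(-1/1653) + 4961/122 = 1519/1653 + 4961*(1/122) = 1519/1653 + 4961/122 = 8385851/201666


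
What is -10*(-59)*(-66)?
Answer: -38940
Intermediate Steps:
-10*(-59)*(-66) = 590*(-66) = -38940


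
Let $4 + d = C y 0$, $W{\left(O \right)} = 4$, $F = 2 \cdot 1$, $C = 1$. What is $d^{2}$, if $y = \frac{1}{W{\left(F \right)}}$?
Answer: $16$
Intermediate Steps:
$F = 2$
$y = \frac{1}{4} \approx 0.25$
$d = -4$ ($d = -4 + 1 \cdot \frac{1}{4} \cdot 0 = -4 + \frac{1}{4} \cdot 0 = -4 + 0 = -4$)
$d^{2} = \left(-4\right)^{2} = 16$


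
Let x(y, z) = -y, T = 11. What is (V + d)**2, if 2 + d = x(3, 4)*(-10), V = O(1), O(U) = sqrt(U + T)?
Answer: 796 + 112*sqrt(3) ≈ 989.99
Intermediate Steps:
O(U) = sqrt(11 + U) (O(U) = sqrt(U + 11) = sqrt(11 + U))
V = 2*sqrt(3) (V = sqrt(11 + 1) = sqrt(12) = 2*sqrt(3) ≈ 3.4641)
d = 28 (d = -2 - 1*3*(-10) = -2 - 3*(-10) = -2 + 30 = 28)
(V + d)**2 = (2*sqrt(3) + 28)**2 = (28 + 2*sqrt(3))**2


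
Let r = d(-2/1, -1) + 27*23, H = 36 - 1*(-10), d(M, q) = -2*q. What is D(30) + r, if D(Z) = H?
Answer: 669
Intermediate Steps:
H = 46 (H = 36 + 10 = 46)
D(Z) = 46
r = 623 (r = -2*(-1) + 27*23 = 2 + 621 = 623)
D(30) + r = 46 + 623 = 669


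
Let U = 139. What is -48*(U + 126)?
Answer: -12720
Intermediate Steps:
-48*(U + 126) = -48*(139 + 126) = -48*265 = -12720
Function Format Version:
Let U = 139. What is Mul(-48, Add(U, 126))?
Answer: -12720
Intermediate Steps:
Mul(-48, Add(U, 126)) = Mul(-48, Add(139, 126)) = Mul(-48, 265) = -12720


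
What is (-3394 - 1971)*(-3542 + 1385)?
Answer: 11572305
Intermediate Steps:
(-3394 - 1971)*(-3542 + 1385) = -5365*(-2157) = 11572305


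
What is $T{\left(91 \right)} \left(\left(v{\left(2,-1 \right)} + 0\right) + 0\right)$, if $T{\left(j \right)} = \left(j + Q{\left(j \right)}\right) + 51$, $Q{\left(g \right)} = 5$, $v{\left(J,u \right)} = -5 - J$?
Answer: $-1029$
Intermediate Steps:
$T{\left(j \right)} = 56 + j$ ($T{\left(j \right)} = \left(j + 5\right) + 51 = \left(5 + j\right) + 51 = 56 + j$)
$T{\left(91 \right)} \left(\left(v{\left(2,-1 \right)} + 0\right) + 0\right) = \left(56 + 91\right) \left(\left(\left(-5 - 2\right) + 0\right) + 0\right) = 147 \left(\left(\left(-5 - 2\right) + 0\right) + 0\right) = 147 \left(\left(-7 + 0\right) + 0\right) = 147 \left(-7 + 0\right) = 147 \left(-7\right) = -1029$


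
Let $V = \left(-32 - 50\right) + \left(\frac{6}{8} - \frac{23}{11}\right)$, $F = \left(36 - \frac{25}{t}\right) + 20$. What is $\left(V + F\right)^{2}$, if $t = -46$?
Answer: $\frac{735440161}{1024144} \approx 718.1$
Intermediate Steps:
$F = \frac{2601}{46}$ ($F = \left(36 - \frac{25}{-46}\right) + 20 = \left(36 - - \frac{25}{46}\right) + 20 = \left(36 + \frac{25}{46}\right) + 20 = \frac{1681}{46} + 20 = \frac{2601}{46} \approx 56.543$)
$V = - \frac{3667}{44}$ ($V = -82 + \left(6 \cdot \frac{1}{8} - \frac{23}{11}\right) = -82 + \left(\frac{3}{4} - \frac{23}{11}\right) = -82 - \frac{59}{44} = - \frac{3667}{44} \approx -83.341$)
$\left(V + F\right)^{2} = \left(- \frac{3667}{44} + \frac{2601}{46}\right)^{2} = \left(- \frac{27119}{1012}\right)^{2} = \frac{735440161}{1024144}$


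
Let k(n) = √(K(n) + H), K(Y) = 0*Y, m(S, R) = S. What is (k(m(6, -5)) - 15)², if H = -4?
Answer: 221 - 60*I ≈ 221.0 - 60.0*I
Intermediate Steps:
K(Y) = 0
k(n) = 2*I (k(n) = √(0 - 4) = √(-4) = 2*I)
(k(m(6, -5)) - 15)² = (2*I - 15)² = (-15 + 2*I)²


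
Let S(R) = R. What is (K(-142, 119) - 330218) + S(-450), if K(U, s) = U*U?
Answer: -310504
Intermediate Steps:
K(U, s) = U²
(K(-142, 119) - 330218) + S(-450) = ((-142)² - 330218) - 450 = (20164 - 330218) - 450 = -310054 - 450 = -310504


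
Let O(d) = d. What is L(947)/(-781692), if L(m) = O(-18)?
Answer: 3/130282 ≈ 2.3027e-5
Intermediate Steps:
L(m) = -18
L(947)/(-781692) = -18/(-781692) = -18*(-1/781692) = 3/130282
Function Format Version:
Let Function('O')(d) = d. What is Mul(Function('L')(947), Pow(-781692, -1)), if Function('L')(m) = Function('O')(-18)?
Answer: Rational(3, 130282) ≈ 2.3027e-5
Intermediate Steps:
Function('L')(m) = -18
Mul(Function('L')(947), Pow(-781692, -1)) = Mul(-18, Pow(-781692, -1)) = Mul(-18, Rational(-1, 781692)) = Rational(3, 130282)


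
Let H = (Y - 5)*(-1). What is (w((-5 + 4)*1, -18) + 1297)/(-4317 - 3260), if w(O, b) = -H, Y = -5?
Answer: -1287/7577 ≈ -0.16986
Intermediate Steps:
H = 10 (H = (-5 - 5)*(-1) = -10*(-1) = 10)
w(O, b) = -10 (w(O, b) = -1*10 = -10)
(w((-5 + 4)*1, -18) + 1297)/(-4317 - 3260) = (-10 + 1297)/(-4317 - 3260) = 1287/(-7577) = 1287*(-1/7577) = -1287/7577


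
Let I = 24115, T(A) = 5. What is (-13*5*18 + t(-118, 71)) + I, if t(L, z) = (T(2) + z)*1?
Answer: 23021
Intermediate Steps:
t(L, z) = 5 + z (t(L, z) = (5 + z)*1 = 5 + z)
(-13*5*18 + t(-118, 71)) + I = (-13*5*18 + (5 + 71)) + 24115 = (-65*18 + 76) + 24115 = (-1170 + 76) + 24115 = -1094 + 24115 = 23021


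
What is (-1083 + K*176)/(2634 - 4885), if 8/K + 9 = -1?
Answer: 6119/11255 ≈ 0.54367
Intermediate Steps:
K = -⅘ (K = 8/(-9 - 1) = 8/(-10) = 8*(-⅒) = -⅘ ≈ -0.80000)
(-1083 + K*176)/(2634 - 4885) = (-1083 - ⅘*176)/(2634 - 4885) = (-1083 - 704/5)/(-2251) = -6119/5*(-1/2251) = 6119/11255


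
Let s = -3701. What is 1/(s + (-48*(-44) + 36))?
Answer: -1/1553 ≈ -0.00064391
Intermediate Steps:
1/(s + (-48*(-44) + 36)) = 1/(-3701 + (-48*(-44) + 36)) = 1/(-3701 + (2112 + 36)) = 1/(-3701 + 2148) = 1/(-1553) = -1/1553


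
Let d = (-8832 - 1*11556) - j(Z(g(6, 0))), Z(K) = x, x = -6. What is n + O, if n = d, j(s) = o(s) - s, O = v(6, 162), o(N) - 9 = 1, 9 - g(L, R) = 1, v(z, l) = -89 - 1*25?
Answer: -20518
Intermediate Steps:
v(z, l) = -114 (v(z, l) = -89 - 25 = -114)
g(L, R) = 8 (g(L, R) = 9 - 1*1 = 9 - 1 = 8)
o(N) = 10 (o(N) = 9 + 1 = 10)
O = -114
Z(K) = -6
j(s) = 10 - s
d = -20404 (d = (-8832 - 1*11556) - (10 - 1*(-6)) = (-8832 - 11556) - (10 + 6) = -20388 - 1*16 = -20388 - 16 = -20404)
n = -20404
n + O = -20404 - 114 = -20518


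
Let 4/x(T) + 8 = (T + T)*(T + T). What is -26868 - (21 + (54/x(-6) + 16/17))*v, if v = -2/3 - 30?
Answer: 1535552/51 ≈ 30109.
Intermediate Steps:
x(T) = 4/(-8 + 4*T²) (x(T) = 4/(-8 + (T + T)*(T + T)) = 4/(-8 + (2*T)*(2*T)) = 4/(-8 + 4*T²))
v = -92/3 (v = -2*⅓ - 30 = -⅔ - 30 = -92/3 ≈ -30.667)
-26868 - (21 + (54/x(-6) + 16/17))*v = -26868 - (21 + (54/(1/(-2 + (-6)²)) + 16/17))*(-92)/3 = -26868 - (21 + (54/(1/(-2 + 36)) + 16*(1/17)))*(-92)/3 = -26868 - (21 + (54/(1/34) + 16/17))*(-92)/3 = -26868 - (21 + (54*34 + 16/17))*(-92)/3 = -26868 - (21 + (1836 + 16/17))*(-92)/3 = -26868 - (21 + 31228/17)*(-92)/3 = -26868 - 31585*(-92)/(17*3) = -26868 - 1*(-2905820/51) = -26868 + 2905820/51 = 1535552/51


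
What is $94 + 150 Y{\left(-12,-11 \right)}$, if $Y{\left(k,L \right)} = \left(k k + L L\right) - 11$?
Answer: $38194$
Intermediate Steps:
$Y{\left(k,L \right)} = -11 + L^{2} + k^{2}$ ($Y{\left(k,L \right)} = \left(k^{2} + L^{2}\right) - 11 = \left(L^{2} + k^{2}\right) - 11 = -11 + L^{2} + k^{2}$)
$94 + 150 Y{\left(-12,-11 \right)} = 94 + 150 \left(-11 + \left(-11\right)^{2} + \left(-12\right)^{2}\right) = 94 + 150 \left(-11 + 121 + 144\right) = 94 + 150 \cdot 254 = 94 + 38100 = 38194$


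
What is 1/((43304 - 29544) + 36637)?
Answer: 1/50397 ≈ 1.9842e-5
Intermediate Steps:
1/((43304 - 29544) + 36637) = 1/(13760 + 36637) = 1/50397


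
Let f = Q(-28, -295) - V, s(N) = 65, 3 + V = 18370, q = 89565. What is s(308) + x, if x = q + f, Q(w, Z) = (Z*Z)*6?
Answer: 593413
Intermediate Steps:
Q(w, Z) = 6*Z**2 (Q(w, Z) = Z**2*6 = 6*Z**2)
V = 18367 (V = -3 + 18370 = 18367)
f = 503783 (f = 6*(-295)**2 - 1*18367 = 6*87025 - 18367 = 522150 - 18367 = 503783)
x = 593348 (x = 89565 + 503783 = 593348)
s(308) + x = 65 + 593348 = 593413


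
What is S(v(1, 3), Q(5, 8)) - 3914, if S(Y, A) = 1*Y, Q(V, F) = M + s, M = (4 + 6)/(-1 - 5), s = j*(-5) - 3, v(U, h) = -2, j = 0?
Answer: -3916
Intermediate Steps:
s = -3 (s = 0*(-5) - 3 = 0 - 3 = -3)
M = -5/3 (M = 10/(-6) = 10*(-⅙) = -5/3 ≈ -1.6667)
Q(V, F) = -14/3 (Q(V, F) = -5/3 - 3 = -14/3)
S(Y, A) = Y
S(v(1, 3), Q(5, 8)) - 3914 = -2 - 3914 = -3916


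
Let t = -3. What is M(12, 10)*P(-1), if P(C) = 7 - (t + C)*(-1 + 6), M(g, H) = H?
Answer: 270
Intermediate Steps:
P(C) = 22 - 5*C (P(C) = 7 - (-3 + C)*(-1 + 6) = 7 - (-3 + C)*5 = 7 - (-15 + 5*C) = 7 + (15 - 5*C) = 22 - 5*C)
M(12, 10)*P(-1) = 10*(22 - 5*(-1)) = 10*(22 + 5) = 10*27 = 270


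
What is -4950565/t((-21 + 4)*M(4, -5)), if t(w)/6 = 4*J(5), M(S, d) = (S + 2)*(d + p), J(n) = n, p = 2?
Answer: -990113/24 ≈ -41255.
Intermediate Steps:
M(S, d) = (2 + S)*(2 + d) (M(S, d) = (S + 2)*(d + 2) = (2 + S)*(2 + d))
t(w) = 120 (t(w) = 6*(4*5) = 6*20 = 120)
-4950565/t((-21 + 4)*M(4, -5)) = -4950565/120 = -4950565*1/120 = -990113/24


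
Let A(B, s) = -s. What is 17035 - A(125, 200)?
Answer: 17235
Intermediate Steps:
17035 - A(125, 200) = 17035 - (-1)*200 = 17035 - 1*(-200) = 17035 + 200 = 17235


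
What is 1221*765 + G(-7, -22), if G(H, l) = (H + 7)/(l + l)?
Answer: 934065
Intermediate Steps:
G(H, l) = (7 + H)/(2*l) (G(H, l) = (7 + H)/((2*l)) = (7 + H)*(1/(2*l)) = (7 + H)/(2*l))
1221*765 + G(-7, -22) = 1221*765 + (½)*(7 - 7)/(-22) = 934065 + (½)*(-1/22)*0 = 934065 + 0 = 934065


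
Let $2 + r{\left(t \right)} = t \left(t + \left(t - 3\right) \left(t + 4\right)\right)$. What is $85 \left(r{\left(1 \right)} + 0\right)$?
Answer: $-935$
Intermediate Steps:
$r{\left(t \right)} = -2 + t \left(t + \left(-3 + t\right) \left(4 + t\right)\right)$ ($r{\left(t \right)} = -2 + t \left(t + \left(t - 3\right) \left(t + 4\right)\right) = -2 + t \left(t + \left(-3 + t\right) \left(4 + t\right)\right)$)
$85 \left(r{\left(1 \right)} + 0\right) = 85 \left(\left(-2 + 1^{3} - 12 + 2 \cdot 1^{2}\right) + 0\right) = 85 \left(\left(-2 + 1 - 12 + 2 \cdot 1\right) + 0\right) = 85 \left(\left(-2 + 1 - 12 + 2\right) + 0\right) = 85 \left(-11 + 0\right) = 85 \left(-11\right) = -935$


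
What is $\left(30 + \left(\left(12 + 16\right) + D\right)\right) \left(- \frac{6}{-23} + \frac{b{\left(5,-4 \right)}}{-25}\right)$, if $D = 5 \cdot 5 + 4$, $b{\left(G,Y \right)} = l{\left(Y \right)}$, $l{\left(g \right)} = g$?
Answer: $\frac{21054}{575} \approx 36.616$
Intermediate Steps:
$b{\left(G,Y \right)} = Y$
$D = 29$ ($D = 25 + 4 = 29$)
$\left(30 + \left(\left(12 + 16\right) + D\right)\right) \left(- \frac{6}{-23} + \frac{b{\left(5,-4 \right)}}{-25}\right) = \left(30 + \left(\left(12 + 16\right) + 29\right)\right) \left(- \frac{6}{-23} - \frac{4}{-25}\right) = \left(30 + \left(28 + 29\right)\right) \left(\left(-6\right) \left(- \frac{1}{23}\right) - - \frac{4}{25}\right) = \left(30 + 57\right) \left(\frac{6}{23} + \frac{4}{25}\right) = 87 \cdot \frac{242}{575} = \frac{21054}{575}$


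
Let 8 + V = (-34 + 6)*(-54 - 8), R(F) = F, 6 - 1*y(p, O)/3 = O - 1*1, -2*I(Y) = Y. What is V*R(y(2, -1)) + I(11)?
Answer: 82933/2 ≈ 41467.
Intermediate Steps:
I(Y) = -Y/2
y(p, O) = 21 - 3*O (y(p, O) = 18 - 3*(O - 1*1) = 18 - 3*(O - 1) = 18 - 3*(-1 + O) = 18 + (3 - 3*O) = 21 - 3*O)
V = 1728 (V = -8 + (-34 + 6)*(-54 - 8) = -8 - 28*(-62) = -8 + 1736 = 1728)
V*R(y(2, -1)) + I(11) = 1728*(21 - 3*(-1)) - 1/2*11 = 1728*(21 + 3) - 11/2 = 1728*24 - 11/2 = 41472 - 11/2 = 82933/2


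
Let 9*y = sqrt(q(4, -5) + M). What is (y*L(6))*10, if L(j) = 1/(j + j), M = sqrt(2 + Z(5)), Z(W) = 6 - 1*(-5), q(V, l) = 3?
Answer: 5*sqrt(3 + sqrt(13))/54 ≈ 0.23797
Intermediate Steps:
Z(W) = 11 (Z(W) = 6 + 5 = 11)
M = sqrt(13) (M = sqrt(2 + 11) = sqrt(13) ≈ 3.6056)
y = sqrt(3 + sqrt(13))/9 ≈ 0.28557
L(j) = 1/(2*j)
(y*L(6))*10 = ((sqrt(3 + sqrt(13))/9)*((1/2)/6))*10 = ((sqrt(3 + sqrt(13))/9)*((1/2)*(1/6)))*10 = ((sqrt(3 + sqrt(13))/9)*(1/12))*10 = (sqrt(3 + sqrt(13))/108)*10 = 5*sqrt(3 + sqrt(13))/54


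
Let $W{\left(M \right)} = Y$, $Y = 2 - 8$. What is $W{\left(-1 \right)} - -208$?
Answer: $202$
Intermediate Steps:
$Y = -6$ ($Y = 2 - 8 = -6$)
$W{\left(M \right)} = -6$
$W{\left(-1 \right)} - -208 = -6 - -208 = -6 + 208 = 202$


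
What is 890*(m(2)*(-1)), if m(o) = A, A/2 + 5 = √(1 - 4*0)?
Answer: 7120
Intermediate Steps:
A = -8 (A = -10 + 2*√(1 - 4*0) = -10 + 2*√(1 + 0) = -10 + 2*√1 = -10 + 2*1 = -10 + 2 = -8)
m(o) = -8
890*(m(2)*(-1)) = 890*(-8*(-1)) = 890*8 = 7120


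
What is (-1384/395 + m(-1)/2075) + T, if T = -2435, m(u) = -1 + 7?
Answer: -399731261/163925 ≈ -2438.5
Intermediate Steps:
m(u) = 6
(-1384/395 + m(-1)/2075) + T = (-1384/395 + 6/2075) - 2435 = -573886/163925 - 2435 = -399731261/163925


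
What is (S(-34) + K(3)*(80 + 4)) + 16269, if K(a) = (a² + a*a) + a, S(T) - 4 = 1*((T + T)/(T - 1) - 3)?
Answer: 631258/35 ≈ 18036.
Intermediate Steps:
S(T) = 1 + 2*T/(-1 + T) (S(T) = 4 + 1*((T + T)/(T - 1) - 3) = 4 + 1*((2*T)/(-1 + T) - 3) = 4 + 1*(2*T/(-1 + T) - 3) = 4 + 1*(-3 + 2*T/(-1 + T)) = 4 + (-3 + 2*T/(-1 + T)) = 1 + 2*T/(-1 + T))
K(a) = a + 2*a² (K(a) = (a² + a²) + a = 2*a² + a = a + 2*a²)
(S(-34) + K(3)*(80 + 4)) + 16269 = ((-1 + 3*(-34))/(-1 - 34) + (3*(1 + 2*3))*(80 + 4)) + 16269 = ((-1 - 102)/(-35) + (3*(1 + 6))*84) + 16269 = (-1/35*(-103) + (3*7)*84) + 16269 = (103/35 + 21*84) + 16269 = (103/35 + 1764) + 16269 = 61843/35 + 16269 = 631258/35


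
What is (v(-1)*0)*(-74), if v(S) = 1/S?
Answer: 0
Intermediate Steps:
v(S) = 1/S
(v(-1)*0)*(-74) = (0/(-1))*(-74) = -1*0*(-74) = 0*(-74) = 0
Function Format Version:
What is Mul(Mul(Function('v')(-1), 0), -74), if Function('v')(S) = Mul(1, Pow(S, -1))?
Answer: 0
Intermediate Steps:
Function('v')(S) = Pow(S, -1)
Mul(Mul(Function('v')(-1), 0), -74) = Mul(Mul(Pow(-1, -1), 0), -74) = Mul(Mul(-1, 0), -74) = Mul(0, -74) = 0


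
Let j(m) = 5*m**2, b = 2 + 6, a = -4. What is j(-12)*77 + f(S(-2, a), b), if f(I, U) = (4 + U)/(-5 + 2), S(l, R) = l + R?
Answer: 55436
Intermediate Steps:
S(l, R) = R + l
b = 8
f(I, U) = -4/3 - U/3 (f(I, U) = (4 + U)/(-3) = (4 + U)*(-1/3) = -4/3 - U/3)
j(-12)*77 + f(S(-2, a), b) = (5*(-12)**2)*77 + (-4/3 - 1/3*8) = (5*144)*77 + (-4/3 - 8/3) = 720*77 - 4 = 55440 - 4 = 55436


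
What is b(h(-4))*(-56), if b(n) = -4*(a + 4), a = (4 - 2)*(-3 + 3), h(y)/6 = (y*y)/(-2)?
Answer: 896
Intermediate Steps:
h(y) = -3*y² (h(y) = 6*((y*y)/(-2)) = 6*(y²*(-½)) = 6*(-y²/2) = -3*y²)
a = 0 (a = 2*0 = 0)
b(n) = -16 (b(n) = -4*(0 + 4) = -4*4 = -1*16 = -16)
b(h(-4))*(-56) = -16*(-56) = 896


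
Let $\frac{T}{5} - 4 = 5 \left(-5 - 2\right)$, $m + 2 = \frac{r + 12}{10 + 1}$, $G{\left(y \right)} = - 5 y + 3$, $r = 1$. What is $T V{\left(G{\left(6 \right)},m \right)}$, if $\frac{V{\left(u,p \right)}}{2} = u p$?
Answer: $- \frac{75330}{11} \approx -6848.2$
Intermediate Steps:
$G{\left(y \right)} = 3 - 5 y$
$m = - \frac{9}{11}$ ($m = -2 + \frac{1 + 12}{10 + 1} = -2 + \frac{13}{11} = - \frac{9}{11} \approx -0.81818$)
$V{\left(u,p \right)} = 2 p u$ ($V{\left(u,p \right)} = 2 u p = 2 p u$)
$T = -155$ ($T = 20 + 5 \cdot 5 \left(-5 - 2\right) = 20 + 5 \cdot 5 \left(-7\right) = 20 + 5 \left(-35\right) = 20 - 175 = -155$)
$T V{\left(G{\left(6 \right)},m \right)} = - 155 \cdot 2 \left(- \frac{9}{11}\right) \left(3 - 30\right) = - 155 \cdot 2 \left(- \frac{9}{11}\right) \left(-27\right) = \left(-155\right) \frac{486}{11} = - \frac{75330}{11}$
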